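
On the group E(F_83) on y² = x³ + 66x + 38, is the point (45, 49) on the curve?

no

y² = 49² ≡ 77; x³ + 66x + 38 = 94133 ≡ 11 (mod 83). 77 ≠ 11.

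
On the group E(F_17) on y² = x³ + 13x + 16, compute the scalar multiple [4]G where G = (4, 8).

(4, 9)

Double-and-add on 4 = (100)₂. Start with G = (4, 8) for the leading 1-bit.
double: tangent at (4, 8): λ = (3·4² + 13)/(2·8) ≡ 10/16. 16⁻¹ ≡ 16 (mod 17), so λ ≡ 10·16 ≡ 7.
  x = λ² - 4 - 4 = 49 - 8 ≡ 7; y = λ·(4 - 7) - 8 ≡ 5. → (7, 5)
double: tangent at (7, 5): λ = (3·7² + 13)/(2·5) ≡ 7/10. 10⁻¹ ≡ 12 (mod 17) since 10·12 = 120 ≡ 1, so λ ≡ 7·12 ≡ 16.
  x = λ² - 7 - 7 = 256 - 14 ≡ 4; y = λ·(7 - 4) - 5 ≡ 9. → (4, 9)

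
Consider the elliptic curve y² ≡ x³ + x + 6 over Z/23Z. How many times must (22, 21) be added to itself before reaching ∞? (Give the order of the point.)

2P: tangent at (22, 21): λ = (3·22² + 1)/(2·21) ≡ 4/19. 19⁻¹ ≡ 17 (mod 23) since 19·17 = 323 ≡ 1, so λ ≡ 4·17 ≡ 22.
  x = λ² - 22 - 22 = 484 - 44 ≡ 3; y = λ·(22 - 3) - 21 ≡ 6. → (3, 6)
3P: (3, 6) + (22, 21). λ = (21 - 6)/(22 - 3) ≡ 15/19 mod 23. 19⁻¹ ≡ 17 (mod 23), so λ ≡ 2.
  x = λ² - 3 - 22 = 4 - 25 ≡ 2; y = λ·(3 - 2) - 6 ≡ 19. → (2, 19)
4P: (2, 19) + (22, 21). λ = (21 - 19)/(22 - 2) ≡ 2/20 mod 23. 20⁻¹ ≡ 15 (mod 23), so λ ≡ 7.
  x = λ² - 2 - 22 = 49 - 24 ≡ 2; y = λ·(2 - 2) - 19 ≡ 4. → (2, 4)
5P: (2, 4) + (22, 21). λ = (21 - 4)/(22 - 2) ≡ 17/20 mod 23. 20⁻¹ ≡ 15 (mod 23), so λ ≡ 2.
  x = λ² - 2 - 22 = 4 - 24 ≡ 3; y = λ·(2 - 3) - 4 ≡ 17. → (3, 17)
6P: (3, 17) + (22, 21). λ = (21 - 17)/(22 - 3) ≡ 4/19 mod 23. 19⁻¹ ≡ 17 (mod 23) since 19·17 = 323 ≡ 1, so λ ≡ 22.
  x = λ² - 3 - 22 = 484 - 25 ≡ 22; y = λ·(3 - 22) - 17 ≡ 2. → (22, 2)
7P: (22, 2) + (22, 21): same x and y₁ ≡ -y₂, so the sum is ∞.
7P = ∞, so the order is 7.

7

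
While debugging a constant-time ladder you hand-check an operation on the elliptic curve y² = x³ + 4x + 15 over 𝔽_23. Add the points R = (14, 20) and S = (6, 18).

(14, 20) + (6, 18). λ = (18 - 20)/(6 - 14) ≡ 21/15 mod 23. 15⁻¹ ≡ 20 (mod 23), so λ ≡ 6.
  x = λ² - 14 - 6 = 36 - 20 ≡ 16; y = λ·(14 - 16) - 20 ≡ 14. → (16, 14)

(16, 14)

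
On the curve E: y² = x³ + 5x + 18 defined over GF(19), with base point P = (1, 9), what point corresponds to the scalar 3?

Repeated addition: build up to 3P.
2P: tangent at (1, 9): λ = (3·1² + 5)/(2·9) ≡ 8/18. 18⁻¹ ≡ 18 (mod 19), so λ ≡ 8·18 ≡ 11.
  x = λ² - 1 - 1 = 121 - 2 ≡ 5; y = λ·(1 - 5) - 9 ≡ 4. → (5, 4)
3P: (5, 4) + (1, 9). λ = (9 - 4)/(1 - 5) ≡ 5/15 mod 19. 15⁻¹ ≡ 14 (mod 19), so λ ≡ 13.
  x = λ² - 5 - 1 = 169 - 6 ≡ 11; y = λ·(5 - 11) - 4 ≡ 13. → (11, 13)

(11, 13)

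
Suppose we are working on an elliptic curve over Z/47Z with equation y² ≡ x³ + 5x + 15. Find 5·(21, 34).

Write P = (21, 34).
Repeated addition: build up to 5P.
2P: tangent at (21, 34): λ = (3·21² + 5)/(2·34) ≡ 12/21. 21⁻¹ ≡ 9 (mod 47), so λ ≡ 12·9 ≡ 14.
  x = λ² - 21 - 21 = 196 - 42 ≡ 13; y = λ·(21 - 13) - 34 ≡ 31. → (13, 31)
3P: (13, 31) + (21, 34). λ = (34 - 31)/(21 - 13) ≡ 3/8 mod 47. 8⁻¹ ≡ 6 (mod 47) since 8·6 = 48 ≡ 1, so λ ≡ 18.
  x = λ² - 13 - 21 = 324 - 34 ≡ 8; y = λ·(13 - 8) - 31 ≡ 12. → (8, 12)
4P: (8, 12) + (21, 34). λ = (34 - 12)/(21 - 8) ≡ 22/13 mod 47. 13⁻¹ ≡ 29 (mod 47) since 13·29 = 377 ≡ 1, so λ ≡ 27.
  x = λ² - 8 - 21 = 729 - 29 ≡ 42; y = λ·(8 - 42) - 12 ≡ 10. → (42, 10)
5P: (42, 10) + (21, 34). λ = (34 - 10)/(21 - 42) ≡ 24/26 mod 47. 26⁻¹ ≡ 38 (mod 47), so λ ≡ 19.
  x = λ² - 42 - 21 = 361 - 63 ≡ 16; y = λ·(42 - 16) - 10 ≡ 14. → (16, 14)

(16, 14)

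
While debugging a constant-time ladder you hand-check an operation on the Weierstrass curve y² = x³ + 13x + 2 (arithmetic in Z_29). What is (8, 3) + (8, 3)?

tangent at (8, 3): λ = (3·8² + 13)/(2·3) ≡ 2/6. 6⁻¹ ≡ 5 (mod 29), so λ ≡ 2·5 ≡ 10.
  x = λ² - 8 - 8 = 100 - 16 ≡ 26; y = λ·(8 - 26) - 3 ≡ 20. → (26, 20)

(26, 20)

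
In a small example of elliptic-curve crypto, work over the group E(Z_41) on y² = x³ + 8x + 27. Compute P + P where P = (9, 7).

(2, 16)

tangent at (9, 7): λ = (3·9² + 8)/(2·7) ≡ 5/14. 14⁻¹ ≡ 3 (mod 41), so λ ≡ 5·3 ≡ 15.
  x = λ² - 9 - 9 = 225 - 18 ≡ 2; y = λ·(9 - 2) - 7 ≡ 16. → (2, 16)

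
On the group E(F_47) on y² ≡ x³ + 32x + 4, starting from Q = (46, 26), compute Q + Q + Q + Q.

(4, 14)

Repeated addition: build up to 4Q.
2Q: tangent at (46, 26): λ = (3·46² + 32)/(2·26) ≡ 35/5. 5⁻¹ ≡ 19 (mod 47), so λ ≡ 35·19 ≡ 7.
  x = λ² - 46 - 46 = 49 - 92 ≡ 4; y = λ·(46 - 4) - 26 ≡ 33. → (4, 33)
3Q: (4, 33) + (46, 26). λ = (26 - 33)/(46 - 4) ≡ 40/42 mod 47. 42⁻¹ ≡ 28 (mod 47) since 42·28 = 1176 ≡ 1, so λ ≡ 39.
  x = λ² - 4 - 46 = 1521 - 50 ≡ 14; y = λ·(4 - 14) - 33 ≡ 0. → (14, 0)
4Q: (14, 0) + (46, 26). λ = (26 - 0)/(46 - 14) ≡ 26/32 mod 47. 32⁻¹ ≡ 25 (mod 47) since 32·25 = 800 ≡ 1, so λ ≡ 39.
  x = λ² - 14 - 46 = 1521 - 60 ≡ 4; y = λ·(14 - 4) - 0 ≡ 14. → (4, 14)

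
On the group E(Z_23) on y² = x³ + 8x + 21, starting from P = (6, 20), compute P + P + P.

Repeated addition: build up to 3P.
2P: tangent at (6, 20): λ = (3·6² + 8)/(2·20) ≡ 1/17. 17⁻¹ ≡ 19 (mod 23), so λ ≡ 1·19 ≡ 19.
  x = λ² - 6 - 6 = 361 - 12 ≡ 4; y = λ·(6 - 4) - 20 ≡ 18. → (4, 18)
3P: (4, 18) + (6, 20). λ = (20 - 18)/(6 - 4) ≡ 2/2 mod 23. 2⁻¹ ≡ 12 (mod 23) since 2·12 = 24 ≡ 1, so λ ≡ 1.
  x = λ² - 4 - 6 = 1 - 10 ≡ 14; y = λ·(4 - 14) - 18 ≡ 18. → (14, 18)

(14, 18)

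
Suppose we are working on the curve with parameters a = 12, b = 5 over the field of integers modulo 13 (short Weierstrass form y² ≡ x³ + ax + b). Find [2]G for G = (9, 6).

(7, 4)

tangent at (9, 6): λ = (3·9² + 12)/(2·6) ≡ 8/12. 12⁻¹ ≡ 12 (mod 13), so λ ≡ 8·12 ≡ 5.
  x = λ² - 9 - 9 = 25 - 18 ≡ 7; y = λ·(9 - 7) - 6 ≡ 4. → (7, 4)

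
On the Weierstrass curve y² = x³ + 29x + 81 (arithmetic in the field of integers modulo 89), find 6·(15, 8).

Write Q = (15, 8).
Double-and-add on 6 = (110)₂. Start with Q = (15, 8) for the leading 1-bit.
double: tangent at (15, 8): λ = (3·15² + 29)/(2·8) ≡ 81/16. 16⁻¹ ≡ 39 (mod 89) since 16·39 = 624 ≡ 1, so λ ≡ 81·39 ≡ 44.
  x = λ² - 15 - 15 = 1936 - 30 ≡ 37; y = λ·(15 - 37) - 8 ≡ 3. → (37, 3)
add Q: (37, 3) + (15, 8). λ = (8 - 3)/(15 - 37) ≡ 5/67 mod 89. 67⁻¹ ≡ 4 (mod 89), so λ ≡ 20.
  x = λ² - 37 - 15 = 400 - 52 ≡ 81; y = λ·(37 - 81) - 3 ≡ 7. → (81, 7)
double: tangent at (81, 7): λ = (3·81² + 29)/(2·7) ≡ 43/14. 14⁻¹ ≡ 70 (mod 89) since 14·70 = 980 ≡ 1, so λ ≡ 43·70 ≡ 73.
  x = λ² - 81 - 81 = 5329 - 162 ≡ 5; y = λ·(81 - 5) - 7 ≡ 23. → (5, 23)

(5, 23)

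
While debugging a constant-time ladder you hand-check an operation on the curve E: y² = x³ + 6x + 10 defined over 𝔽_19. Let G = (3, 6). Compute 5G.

(1, 6)

Repeated addition: build up to 5G.
2G: tangent at (3, 6): λ = (3·3² + 6)/(2·6) ≡ 14/12. 12⁻¹ ≡ 8 (mod 19), so λ ≡ 14·8 ≡ 17.
  x = λ² - 3 - 3 = 289 - 6 ≡ 17; y = λ·(3 - 17) - 6 ≡ 3. → (17, 3)
3G: (17, 3) + (3, 6). λ = (6 - 3)/(3 - 17) ≡ 3/5 mod 19. 5⁻¹ ≡ 4 (mod 19), so λ ≡ 12.
  x = λ² - 17 - 3 = 144 - 20 ≡ 10; y = λ·(17 - 10) - 3 ≡ 5. → (10, 5)
4G: (10, 5) + (3, 6). λ = (6 - 5)/(3 - 10) ≡ 1/12 mod 19. 12⁻¹ ≡ 8 (mod 19), so λ ≡ 8.
  x = λ² - 10 - 3 = 64 - 13 ≡ 13; y = λ·(10 - 13) - 5 ≡ 9. → (13, 9)
5G: (13, 9) + (3, 6). λ = (6 - 9)/(3 - 13) ≡ 16/9 mod 19. 9⁻¹ ≡ 17 (mod 19), so λ ≡ 6.
  x = λ² - 13 - 3 = 36 - 16 ≡ 1; y = λ·(13 - 1) - 9 ≡ 6. → (1, 6)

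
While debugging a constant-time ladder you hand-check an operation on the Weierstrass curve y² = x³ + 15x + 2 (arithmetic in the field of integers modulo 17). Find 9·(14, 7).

(7, 5)

Write G = (14, 7).
Double-and-add on 9 = (1001)₂. Start with G = (14, 7) for the leading 1-bit.
double: tangent at (14, 7): λ = (3·14² + 15)/(2·7) ≡ 8/14. 14⁻¹ ≡ 11 (mod 17), so λ ≡ 8·11 ≡ 3.
  x = λ² - 14 - 14 = 9 - 28 ≡ 15; y = λ·(14 - 15) - 7 ≡ 7. → (15, 7)
double: tangent at (15, 7): λ = (3·15² + 15)/(2·7) ≡ 10/14. 14⁻¹ ≡ 11 (mod 17) since 14·11 = 154 ≡ 1, so λ ≡ 10·11 ≡ 8.
  x = λ² - 15 - 15 = 64 - 30 ≡ 0; y = λ·(15 - 0) - 7 ≡ 11. → (0, 11)
double: tangent at (0, 11): λ = (3·0² + 15)/(2·11) ≡ 15/5. 5⁻¹ ≡ 7 (mod 17) since 5·7 = 35 ≡ 1, so λ ≡ 15·7 ≡ 3.
  x = λ² - 0 - 0 = 9 - 0 ≡ 9; y = λ·(0 - 9) - 11 ≡ 13. → (9, 13)
add G: (9, 13) + (14, 7). λ = (7 - 13)/(14 - 9) ≡ 11/5 mod 17. 5⁻¹ ≡ 7 (mod 17) since 5·7 = 35 ≡ 1, so λ ≡ 9.
  x = λ² - 9 - 14 = 81 - 23 ≡ 7; y = λ·(9 - 7) - 13 ≡ 5. → (7, 5)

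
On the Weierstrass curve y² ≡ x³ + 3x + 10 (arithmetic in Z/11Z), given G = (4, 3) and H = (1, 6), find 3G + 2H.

First 3G:
Repeated addition: build up to 3G.
2G: tangent at (4, 3): λ = (3·4² + 3)/(2·3) ≡ 7/6. 6⁻¹ ≡ 2 (mod 11), so λ ≡ 7·2 ≡ 3.
  x = λ² - 4 - 4 = 9 - 8 ≡ 1; y = λ·(4 - 1) - 3 ≡ 6. → (1, 6)
3G: (1, 6) + (4, 3). λ = (3 - 6)/(4 - 1) ≡ 8/3 mod 11. 3⁻¹ ≡ 4 (mod 11), so λ ≡ 10.
  x = λ² - 1 - 4 = 100 - 5 ≡ 7; y = λ·(1 - 7) - 6 ≡ 0. → (7, 0)
3G = (7, 0).
Next 2H:
Repeated addition: build up to 2H.
2H: tangent at (1, 6): λ = (3·1² + 3)/(2·6) ≡ 6/1. 1⁻¹ ≡ 1 (mod 11) since 1·1 = 1 ≡ 1, so λ ≡ 6·1 ≡ 6.
  x = λ² - 1 - 1 = 36 - 2 ≡ 1; y = λ·(1 - 1) - 6 ≡ 5. → (1, 5)
2H = (1, 5).
Finally 3G + 2H:
(7, 0) + (1, 5). λ = (5 - 0)/(1 - 7) ≡ 5/5 mod 11. 5⁻¹ ≡ 9 (mod 11), so λ ≡ 1.
  x = λ² - 7 - 1 = 1 - 8 ≡ 4; y = λ·(7 - 4) - 0 ≡ 3. → (4, 3)

(4, 3)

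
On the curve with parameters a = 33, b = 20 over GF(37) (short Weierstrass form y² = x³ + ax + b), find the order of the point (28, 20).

2P: tangent at (28, 20): λ = (3·28² + 33)/(2·20) ≡ 17/3. 3⁻¹ ≡ 25 (mod 37) since 3·25 = 75 ≡ 1, so λ ≡ 17·25 ≡ 18.
  x = λ² - 28 - 28 = 324 - 56 ≡ 9; y = λ·(28 - 9) - 20 ≡ 26. → (9, 26)
3P: (9, 26) + (28, 20). λ = (20 - 26)/(28 - 9) ≡ 31/19 mod 37. 19⁻¹ ≡ 2 (mod 37), so λ ≡ 25.
  x = λ² - 9 - 28 = 625 - 37 ≡ 33; y = λ·(9 - 33) - 26 ≡ 3. → (33, 3)
4P: (33, 3) + (28, 20). λ = (20 - 3)/(28 - 33) ≡ 17/32 mod 37. 32⁻¹ ≡ 22 (mod 37), so λ ≡ 4.
  x = λ² - 33 - 28 = 16 - 61 ≡ 29; y = λ·(33 - 29) - 3 ≡ 13. → (29, 13)
5P: (29, 13) + (28, 20). λ = (20 - 13)/(28 - 29) ≡ 7/36 mod 37. 36⁻¹ ≡ 36 (mod 37), so λ ≡ 30.
  x = λ² - 29 - 28 = 900 - 57 ≡ 29; y = λ·(29 - 29) - 13 ≡ 24. → (29, 24)
6P: (29, 24) + (28, 20). λ = (20 - 24)/(28 - 29) ≡ 33/36 mod 37. 36⁻¹ ≡ 36 (mod 37), so λ ≡ 4.
  x = λ² - 29 - 28 = 16 - 57 ≡ 33; y = λ·(29 - 33) - 24 ≡ 34. → (33, 34)
7P: (33, 34) + (28, 20). λ = (20 - 34)/(28 - 33) ≡ 23/32 mod 37. 32⁻¹ ≡ 22 (mod 37) since 32·22 = 704 ≡ 1, so λ ≡ 25.
  x = λ² - 33 - 28 = 625 - 61 ≡ 9; y = λ·(33 - 9) - 34 ≡ 11. → (9, 11)
8P: (9, 11) + (28, 20). λ = (20 - 11)/(28 - 9) ≡ 9/19 mod 37. 19⁻¹ ≡ 2 (mod 37), so λ ≡ 18.
  x = λ² - 9 - 28 = 324 - 37 ≡ 28; y = λ·(9 - 28) - 11 ≡ 17. → (28, 17)
9P: (28, 17) + (28, 20): same x and y₁ ≡ -y₂, so the sum is 𝒪.
9P = 𝒪, so the order is 9.

9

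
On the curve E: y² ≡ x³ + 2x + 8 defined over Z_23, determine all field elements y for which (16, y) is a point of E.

none

x³ + 2x + 8 = 4136 ≡ 19 (mod 23).
19 is a non-residue mod 23; no y exists.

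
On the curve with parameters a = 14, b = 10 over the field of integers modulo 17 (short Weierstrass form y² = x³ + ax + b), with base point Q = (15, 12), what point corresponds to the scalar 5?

(7, 14)

Repeated addition: build up to 5Q.
2Q: tangent at (15, 12): λ = (3·15² + 14)/(2·12) ≡ 9/7. 7⁻¹ ≡ 5 (mod 17) since 7·5 = 35 ≡ 1, so λ ≡ 9·5 ≡ 11.
  x = λ² - 15 - 15 = 121 - 30 ≡ 6; y = λ·(15 - 6) - 12 ≡ 2. → (6, 2)
3Q: (6, 2) + (15, 12). λ = (12 - 2)/(15 - 6) ≡ 10/9 mod 17. 9⁻¹ ≡ 2 (mod 17) since 9·2 = 18 ≡ 1, so λ ≡ 3.
  x = λ² - 6 - 15 = 9 - 21 ≡ 5; y = λ·(6 - 5) - 2 ≡ 1. → (5, 1)
4Q: (5, 1) + (15, 12). λ = (12 - 1)/(15 - 5) ≡ 11/10 mod 17. 10⁻¹ ≡ 12 (mod 17), so λ ≡ 13.
  x = λ² - 5 - 15 = 169 - 20 ≡ 13; y = λ·(5 - 13) - 1 ≡ 14. → (13, 14)
5Q: (13, 14) + (15, 12). λ = (12 - 14)/(15 - 13) ≡ 15/2 mod 17. 2⁻¹ ≡ 9 (mod 17), so λ ≡ 16.
  x = λ² - 13 - 15 = 256 - 28 ≡ 7; y = λ·(13 - 7) - 14 ≡ 14. → (7, 14)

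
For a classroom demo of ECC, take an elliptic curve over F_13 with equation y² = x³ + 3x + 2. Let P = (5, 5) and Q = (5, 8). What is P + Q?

O

The two points share x = 5 and their y-coordinates satisfy 5 + 8 ≡ 0 (mod 13), so they are inverses. Their sum is 𝒪.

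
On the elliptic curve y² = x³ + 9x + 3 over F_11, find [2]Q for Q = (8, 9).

tangent at (8, 9): λ = (3·8² + 9)/(2·9) ≡ 3/7. 7⁻¹ ≡ 8 (mod 11), so λ ≡ 3·8 ≡ 2.
  x = λ² - 8 - 8 = 4 - 16 ≡ 10; y = λ·(8 - 10) - 9 ≡ 9. → (10, 9)

(10, 9)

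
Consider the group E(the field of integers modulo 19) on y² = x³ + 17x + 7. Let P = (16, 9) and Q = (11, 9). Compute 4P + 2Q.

First 4P:
Repeated addition: build up to 4P.
2P: tangent at (16, 9): λ = (3·16² + 17)/(2·9) ≡ 6/18. 18⁻¹ ≡ 18 (mod 19), so λ ≡ 6·18 ≡ 13.
  x = λ² - 16 - 16 = 169 - 32 ≡ 4; y = λ·(16 - 4) - 9 ≡ 14. → (4, 14)
3P: (4, 14) + (16, 9). λ = (9 - 14)/(16 - 4) ≡ 14/12 mod 19. 12⁻¹ ≡ 8 (mod 19), so λ ≡ 17.
  x = λ² - 4 - 16 = 289 - 20 ≡ 3; y = λ·(4 - 3) - 14 ≡ 3. → (3, 3)
4P: (3, 3) + (16, 9). λ = (9 - 3)/(16 - 3) ≡ 6/13 mod 19. 13⁻¹ ≡ 3 (mod 19), so λ ≡ 18.
  x = λ² - 3 - 16 = 324 - 19 ≡ 1; y = λ·(3 - 1) - 3 ≡ 14. → (1, 14)
4P = (1, 14).
Next 2Q:
Repeated addition: build up to 2Q.
2Q: tangent at (11, 9): λ = (3·11² + 17)/(2·9) ≡ 0/18. 18⁻¹ ≡ 18 (mod 19) since 18·18 = 324 ≡ 1, so λ ≡ 0·18 ≡ 0.
  x = λ² - 11 - 11 = 0 - 22 ≡ 16; y = λ·(11 - 16) - 9 ≡ 10. → (16, 10)
2Q = (16, 10).
Finally 4P + 2Q:
(1, 14) + (16, 10). λ = (10 - 14)/(16 - 1) ≡ 15/15 mod 19. 15⁻¹ ≡ 14 (mod 19), so λ ≡ 1.
  x = λ² - 1 - 16 = 1 - 17 ≡ 3; y = λ·(1 - 3) - 14 ≡ 3. → (3, 3)

(3, 3)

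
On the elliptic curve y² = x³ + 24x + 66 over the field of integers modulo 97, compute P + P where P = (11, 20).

tangent at (11, 20): λ = (3·11² + 24)/(2·20) ≡ 96/40. 40⁻¹ ≡ 17 (mod 97), so λ ≡ 96·17 ≡ 80.
  x = λ² - 11 - 11 = 6400 - 22 ≡ 73; y = λ·(11 - 73) - 20 ≡ 64. → (73, 64)

(73, 64)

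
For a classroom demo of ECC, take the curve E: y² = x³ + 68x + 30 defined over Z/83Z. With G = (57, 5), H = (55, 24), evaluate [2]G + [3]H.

(72, 62)

First 2G:
Repeated addition: build up to 2G.
2G: tangent at (57, 5): λ = (3·57² + 68)/(2·5) ≡ 21/10. 10⁻¹ ≡ 25 (mod 83) since 10·25 = 250 ≡ 1, so λ ≡ 21·25 ≡ 27.
  x = λ² - 57 - 57 = 729 - 114 ≡ 34; y = λ·(57 - 34) - 5 ≡ 35. → (34, 35)
2G = (34, 35).
Next 3H:
Repeated addition: build up to 3H.
2H: tangent at (55, 24): λ = (3·55² + 68)/(2·24) ≡ 13/48. 48⁻¹ ≡ 64 (mod 83), so λ ≡ 13·64 ≡ 2.
  x = λ² - 55 - 55 = 4 - 110 ≡ 60; y = λ·(55 - 60) - 24 ≡ 49. → (60, 49)
3H: (60, 49) + (55, 24). λ = (24 - 49)/(55 - 60) ≡ 58/78 mod 83. 78⁻¹ ≡ 33 (mod 83), so λ ≡ 5.
  x = λ² - 60 - 55 = 25 - 115 ≡ 76; y = λ·(60 - 76) - 49 ≡ 37. → (76, 37)
3H = (76, 37).
Finally 2G + 3H:
(34, 35) + (76, 37). λ = (37 - 35)/(76 - 34) ≡ 2/42 mod 83. 42⁻¹ ≡ 2 (mod 83), so λ ≡ 4.
  x = λ² - 34 - 76 = 16 - 110 ≡ 72; y = λ·(34 - 72) - 35 ≡ 62. → (72, 62)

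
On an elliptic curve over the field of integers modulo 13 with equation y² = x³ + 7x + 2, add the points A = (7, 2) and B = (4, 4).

(7, 2) + (4, 4). λ = (4 - 2)/(4 - 7) ≡ 2/10 mod 13. 10⁻¹ ≡ 4 (mod 13), so λ ≡ 8.
  x = λ² - 7 - 4 = 64 - 11 ≡ 1; y = λ·(7 - 1) - 2 ≡ 7. → (1, 7)

(1, 7)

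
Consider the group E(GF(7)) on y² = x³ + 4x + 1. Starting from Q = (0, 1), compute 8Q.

(4, 2)

Double-and-add on 8 = (1000)₂. Start with Q = (0, 1) for the leading 1-bit.
double: tangent at (0, 1): λ = (3·0² + 4)/(2·1) ≡ 4/2. 2⁻¹ ≡ 4 (mod 7) since 2·4 = 8 ≡ 1, so λ ≡ 4·4 ≡ 2.
  x = λ² - 0 - 0 = 4 - 0 ≡ 4; y = λ·(0 - 4) - 1 ≡ 5. → (4, 5)
double: tangent at (4, 5): λ = (3·4² + 4)/(2·5) ≡ 3/3. 3⁻¹ ≡ 5 (mod 7) since 3·5 = 15 ≡ 1, so λ ≡ 3·5 ≡ 1.
  x = λ² - 4 - 4 = 1 - 8 ≡ 0; y = λ·(4 - 0) - 5 ≡ 6. → (0, 6)
double: tangent at (0, 6): λ = (3·0² + 4)/(2·6) ≡ 4/5. 5⁻¹ ≡ 3 (mod 7) since 5·3 = 15 ≡ 1, so λ ≡ 4·3 ≡ 5.
  x = λ² - 0 - 0 = 25 - 0 ≡ 4; y = λ·(0 - 4) - 6 ≡ 2. → (4, 2)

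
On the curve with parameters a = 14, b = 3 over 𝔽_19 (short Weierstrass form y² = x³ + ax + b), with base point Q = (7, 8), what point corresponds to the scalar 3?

Repeated addition: build up to 3Q.
2Q: tangent at (7, 8): λ = (3·7² + 14)/(2·8) ≡ 9/16. 16⁻¹ ≡ 6 (mod 19), so λ ≡ 9·6 ≡ 16.
  x = λ² - 7 - 7 = 256 - 14 ≡ 14; y = λ·(7 - 14) - 8 ≡ 13. → (14, 13)
3Q: (14, 13) + (7, 8). λ = (8 - 13)/(7 - 14) ≡ 14/12 mod 19. 12⁻¹ ≡ 8 (mod 19) since 12·8 = 96 ≡ 1, so λ ≡ 17.
  x = λ² - 14 - 7 = 289 - 21 ≡ 2; y = λ·(14 - 2) - 13 ≡ 1. → (2, 1)

(2, 1)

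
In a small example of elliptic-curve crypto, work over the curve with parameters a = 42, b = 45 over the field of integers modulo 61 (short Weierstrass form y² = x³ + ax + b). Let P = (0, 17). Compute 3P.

Repeated addition: build up to 3P.
2P: tangent at (0, 17): λ = (3·0² + 42)/(2·17) ≡ 42/34. 34⁻¹ ≡ 9 (mod 61) since 34·9 = 306 ≡ 1, so λ ≡ 42·9 ≡ 12.
  x = λ² - 0 - 0 = 144 - 0 ≡ 22; y = λ·(0 - 22) - 17 ≡ 24. → (22, 24)
3P: (22, 24) + (0, 17). λ = (17 - 24)/(0 - 22) ≡ 54/39 mod 61. 39⁻¹ ≡ 36 (mod 61), so λ ≡ 53.
  x = λ² - 22 - 0 = 2809 - 22 ≡ 42; y = λ·(22 - 42) - 24 ≡ 14. → (42, 14)

(42, 14)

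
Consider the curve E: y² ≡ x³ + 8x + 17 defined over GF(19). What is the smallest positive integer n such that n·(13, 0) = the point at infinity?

2P: (13, 0) + (13, 0): same x and y₁ ≡ -y₂, so the sum is the point at infinity.
2P = the point at infinity, so the order is 2.

2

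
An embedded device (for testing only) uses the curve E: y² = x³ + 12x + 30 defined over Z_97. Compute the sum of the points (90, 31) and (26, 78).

(90, 31) + (26, 78). λ = (78 - 31)/(26 - 90) ≡ 47/33 mod 97. 33⁻¹ ≡ 50 (mod 97), so λ ≡ 22.
  x = λ² - 90 - 26 = 484 - 116 ≡ 77; y = λ·(90 - 77) - 31 ≡ 61. → (77, 61)

(77, 61)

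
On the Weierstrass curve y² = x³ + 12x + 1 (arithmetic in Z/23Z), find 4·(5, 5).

Write P = (5, 5).
Double-and-add on 4 = (100)₂. Start with P = (5, 5) for the leading 1-bit.
double: tangent at (5, 5): λ = (3·5² + 12)/(2·5) ≡ 18/10. 10⁻¹ ≡ 7 (mod 23), so λ ≡ 18·7 ≡ 11.
  x = λ² - 5 - 5 = 121 - 10 ≡ 19; y = λ·(5 - 19) - 5 ≡ 2. → (19, 2)
double: tangent at (19, 2): λ = (3·19² + 12)/(2·2) ≡ 14/4. 4⁻¹ ≡ 6 (mod 23), so λ ≡ 14·6 ≡ 15.
  x = λ² - 19 - 19 = 225 - 38 ≡ 3; y = λ·(19 - 3) - 2 ≡ 8. → (3, 8)

(3, 8)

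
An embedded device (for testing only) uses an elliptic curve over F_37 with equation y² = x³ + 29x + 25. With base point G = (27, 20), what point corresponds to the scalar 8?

(3, 19)

Repeated addition: build up to 8G.
2G: tangent at (27, 20): λ = (3·27² + 29)/(2·20) ≡ 33/3. 3⁻¹ ≡ 25 (mod 37) since 3·25 = 75 ≡ 1, so λ ≡ 33·25 ≡ 11.
  x = λ² - 27 - 27 = 121 - 54 ≡ 30; y = λ·(27 - 30) - 20 ≡ 21. → (30, 21)
3G: (30, 21) + (27, 20). λ = (20 - 21)/(27 - 30) ≡ 36/34 mod 37. 34⁻¹ ≡ 12 (mod 37) since 34·12 = 408 ≡ 1, so λ ≡ 25.
  x = λ² - 30 - 27 = 625 - 57 ≡ 13; y = λ·(30 - 13) - 21 ≡ 34. → (13, 34)
4G: (13, 34) + (27, 20). λ = (20 - 34)/(27 - 13) ≡ 23/14 mod 37. 14⁻¹ ≡ 8 (mod 37) since 14·8 = 112 ≡ 1, so λ ≡ 36.
  x = λ² - 13 - 27 = 1296 - 40 ≡ 35; y = λ·(13 - 35) - 34 ≡ 25. → (35, 25)
5G: (35, 25) + (27, 20). λ = (20 - 25)/(27 - 35) ≡ 32/29 mod 37. 29⁻¹ ≡ 23 (mod 37) since 29·23 = 667 ≡ 1, so λ ≡ 33.
  x = λ² - 35 - 27 = 1089 - 62 ≡ 28; y = λ·(35 - 28) - 25 ≡ 21. → (28, 21)
6G: (28, 21) + (27, 20). λ = (20 - 21)/(27 - 28) ≡ 36/36 mod 37. 36⁻¹ ≡ 36 (mod 37), so λ ≡ 1.
  x = λ² - 28 - 27 = 1 - 55 ≡ 20; y = λ·(28 - 20) - 21 ≡ 24. → (20, 24)
7G: (20, 24) + (27, 20). λ = (20 - 24)/(27 - 20) ≡ 33/7 mod 37. 7⁻¹ ≡ 16 (mod 37), so λ ≡ 10.
  x = λ² - 20 - 27 = 100 - 47 ≡ 16; y = λ·(20 - 16) - 24 ≡ 16. → (16, 16)
8G: (16, 16) + (27, 20). λ = (20 - 16)/(27 - 16) ≡ 4/11 mod 37. 11⁻¹ ≡ 27 (mod 37), so λ ≡ 34.
  x = λ² - 16 - 27 = 1156 - 43 ≡ 3; y = λ·(16 - 3) - 16 ≡ 19. → (3, 19)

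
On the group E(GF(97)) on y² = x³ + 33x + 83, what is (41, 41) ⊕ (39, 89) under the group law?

(41, 41) + (39, 89). λ = (89 - 41)/(39 - 41) ≡ 48/95 mod 97. 95⁻¹ ≡ 48 (mod 97), so λ ≡ 73.
  x = λ² - 41 - 39 = 5329 - 80 ≡ 11; y = λ·(41 - 11) - 41 ≡ 15. → (11, 15)

(11, 15)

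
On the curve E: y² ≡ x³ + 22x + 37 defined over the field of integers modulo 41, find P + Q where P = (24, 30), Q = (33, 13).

(23, 0)

(24, 30) + (33, 13). λ = (13 - 30)/(33 - 24) ≡ 24/9 mod 41. 9⁻¹ ≡ 32 (mod 41), so λ ≡ 30.
  x = λ² - 24 - 33 = 900 - 57 ≡ 23; y = λ·(24 - 23) - 30 ≡ 0. → (23, 0)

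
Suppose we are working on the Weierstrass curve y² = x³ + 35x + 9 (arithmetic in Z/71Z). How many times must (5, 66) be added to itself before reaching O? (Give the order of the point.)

2P: tangent at (5, 66): λ = (3·5² + 35)/(2·66) ≡ 39/61. 61⁻¹ ≡ 7 (mod 71) since 61·7 = 427 ≡ 1, so λ ≡ 39·7 ≡ 60.
  x = λ² - 5 - 5 = 3600 - 10 ≡ 40; y = λ·(5 - 40) - 66 ≡ 35. → (40, 35)
3P: (40, 35) + (5, 66). λ = (66 - 35)/(5 - 40) ≡ 31/36 mod 71. 36⁻¹ ≡ 2 (mod 71) since 36·2 = 72 ≡ 1, so λ ≡ 62.
  x = λ² - 40 - 5 = 3844 - 45 ≡ 36; y = λ·(40 - 36) - 35 ≡ 0. → (36, 0)
4P: (36, 0) + (5, 66). λ = (66 - 0)/(5 - 36) ≡ 66/40 mod 71. 40⁻¹ ≡ 16 (mod 71) since 40·16 = 640 ≡ 1, so λ ≡ 62.
  x = λ² - 36 - 5 = 3844 - 41 ≡ 40; y = λ·(36 - 40) - 0 ≡ 36. → (40, 36)
5P: (40, 36) + (5, 66). λ = (66 - 36)/(5 - 40) ≡ 30/36 mod 71. 36⁻¹ ≡ 2 (mod 71) since 36·2 = 72 ≡ 1, so λ ≡ 60.
  x = λ² - 40 - 5 = 3600 - 45 ≡ 5; y = λ·(40 - 5) - 36 ≡ 5. → (5, 5)
6P: (5, 5) + (5, 66): same x and y₁ ≡ -y₂, so the sum is O.
6P = O, so the order is 6.

6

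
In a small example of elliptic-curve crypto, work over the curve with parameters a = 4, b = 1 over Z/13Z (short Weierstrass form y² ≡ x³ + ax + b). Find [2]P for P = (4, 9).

tangent at (4, 9): λ = (3·4² + 4)/(2·9) ≡ 0/5. 5⁻¹ ≡ 8 (mod 13) since 5·8 = 40 ≡ 1, so λ ≡ 0·8 ≡ 0.
  x = λ² - 4 - 4 = 0 - 8 ≡ 5; y = λ·(4 - 5) - 9 ≡ 4. → (5, 4)

(5, 4)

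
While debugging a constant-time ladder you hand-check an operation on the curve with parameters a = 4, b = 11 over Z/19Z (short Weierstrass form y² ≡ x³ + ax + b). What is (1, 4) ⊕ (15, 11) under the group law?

(1, 4) + (15, 11). λ = (11 - 4)/(15 - 1) ≡ 7/14 mod 19. 14⁻¹ ≡ 15 (mod 19), so λ ≡ 10.
  x = λ² - 1 - 15 = 100 - 16 ≡ 8; y = λ·(1 - 8) - 4 ≡ 2. → (8, 2)

(8, 2)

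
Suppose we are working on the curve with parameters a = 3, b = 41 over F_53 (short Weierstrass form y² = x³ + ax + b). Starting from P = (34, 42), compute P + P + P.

Repeated addition: build up to 3P.
2P: tangent at (34, 42): λ = (3·34² + 3)/(2·42) ≡ 26/31. 31⁻¹ ≡ 12 (mod 53), so λ ≡ 26·12 ≡ 47.
  x = λ² - 34 - 34 = 2209 - 68 ≡ 21; y = λ·(34 - 21) - 42 ≡ 39. → (21, 39)
3P: (21, 39) + (34, 42). λ = (42 - 39)/(34 - 21) ≡ 3/13 mod 53. 13⁻¹ ≡ 49 (mod 53), so λ ≡ 41.
  x = λ² - 21 - 34 = 1681 - 55 ≡ 36; y = λ·(21 - 36) - 39 ≡ 35. → (36, 35)

(36, 35)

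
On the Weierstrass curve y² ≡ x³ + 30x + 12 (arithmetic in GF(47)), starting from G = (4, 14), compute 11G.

(6, 28)

Double-and-add on 11 = (1011)₂. Start with G = (4, 14) for the leading 1-bit.
double: tangent at (4, 14): λ = (3·4² + 30)/(2·14) ≡ 31/28. 28⁻¹ ≡ 42 (mod 47) since 28·42 = 1176 ≡ 1, so λ ≡ 31·42 ≡ 33.
  x = λ² - 4 - 4 = 1089 - 8 ≡ 0; y = λ·(4 - 0) - 14 ≡ 24. → (0, 24)
double: tangent at (0, 24): λ = (3·0² + 30)/(2·24) ≡ 30/1. 1⁻¹ ≡ 1 (mod 47), so λ ≡ 30·1 ≡ 30.
  x = λ² - 0 - 0 = 900 - 0 ≡ 7; y = λ·(0 - 7) - 24 ≡ 1. → (7, 1)
add G: (7, 1) + (4, 14). λ = (14 - 1)/(4 - 7) ≡ 13/44 mod 47. 44⁻¹ ≡ 31 (mod 47), so λ ≡ 27.
  x = λ² - 7 - 4 = 729 - 11 ≡ 13; y = λ·(7 - 13) - 1 ≡ 25. → (13, 25)
double: tangent at (13, 25): λ = (3·13² + 30)/(2·25) ≡ 20/3. 3⁻¹ ≡ 16 (mod 47), so λ ≡ 20·16 ≡ 38.
  x = λ² - 13 - 13 = 1444 - 26 ≡ 8; y = λ·(13 - 8) - 25 ≡ 24. → (8, 24)
add G: (8, 24) + (4, 14). λ = (14 - 24)/(4 - 8) ≡ 37/43 mod 47. 43⁻¹ ≡ 35 (mod 47) since 43·35 = 1505 ≡ 1, so λ ≡ 26.
  x = λ² - 8 - 4 = 676 - 12 ≡ 6; y = λ·(8 - 6) - 24 ≡ 28. → (6, 28)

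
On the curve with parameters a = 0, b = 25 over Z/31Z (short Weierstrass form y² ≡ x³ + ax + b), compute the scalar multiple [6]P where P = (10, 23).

(23, 3)

Repeated addition: build up to 6P.
2P: tangent at (10, 23): λ = (3·10² + 0)/(2·23) ≡ 21/15. 15⁻¹ ≡ 29 (mod 31), so λ ≡ 21·29 ≡ 20.
  x = λ² - 10 - 10 = 400 - 20 ≡ 8; y = λ·(10 - 8) - 23 ≡ 17. → (8, 17)
3P: (8, 17) + (10, 23). λ = (23 - 17)/(10 - 8) ≡ 6/2 mod 31. 2⁻¹ ≡ 16 (mod 31), so λ ≡ 3.
  x = λ² - 8 - 10 = 9 - 18 ≡ 22; y = λ·(8 - 22) - 17 ≡ 3. → (22, 3)
4P: (22, 3) + (10, 23). λ = (23 - 3)/(10 - 22) ≡ 20/19 mod 31. 19⁻¹ ≡ 18 (mod 31), so λ ≡ 19.
  x = λ² - 22 - 10 = 361 - 32 ≡ 19; y = λ·(22 - 19) - 3 ≡ 23. → (19, 23)
5P: (19, 23) + (10, 23). λ = (23 - 23)/(10 - 19) ≡ 0/22 mod 31. 22⁻¹ ≡ 24 (mod 31) since 22·24 = 528 ≡ 1, so λ ≡ 0.
  x = λ² - 19 - 10 = 0 - 29 ≡ 2; y = λ·(19 - 2) - 23 ≡ 8. → (2, 8)
6P: (2, 8) + (10, 23). λ = (23 - 8)/(10 - 2) ≡ 15/8 mod 31. 8⁻¹ ≡ 4 (mod 31) since 8·4 = 32 ≡ 1, so λ ≡ 29.
  x = λ² - 2 - 10 = 841 - 12 ≡ 23; y = λ·(2 - 23) - 8 ≡ 3. → (23, 3)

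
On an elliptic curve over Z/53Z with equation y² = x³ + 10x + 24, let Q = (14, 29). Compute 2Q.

(34, 17)

tangent at (14, 29): λ = (3·14² + 10)/(2·29) ≡ 15/5. 5⁻¹ ≡ 32 (mod 53) since 5·32 = 160 ≡ 1, so λ ≡ 15·32 ≡ 3.
  x = λ² - 14 - 14 = 9 - 28 ≡ 34; y = λ·(14 - 34) - 29 ≡ 17. → (34, 17)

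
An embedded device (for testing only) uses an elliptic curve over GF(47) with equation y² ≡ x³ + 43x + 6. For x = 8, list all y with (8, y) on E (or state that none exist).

4, 43

x³ + 43x + 6 = 862 ≡ 16 (mod 47).
Square roots of 16 mod 47: 4 and 43 (since 4² = 16 ≡ 16).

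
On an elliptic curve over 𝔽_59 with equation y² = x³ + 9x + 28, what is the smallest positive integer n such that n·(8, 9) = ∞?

2P: tangent at (8, 9): λ = (3·8² + 9)/(2·9) ≡ 24/18. 18⁻¹ ≡ 23 (mod 59), so λ ≡ 24·23 ≡ 21.
  x = λ² - 8 - 8 = 441 - 16 ≡ 12; y = λ·(8 - 12) - 9 ≡ 25. → (12, 25)
3P: (12, 25) + (8, 9). λ = (9 - 25)/(8 - 12) ≡ 43/55 mod 59. 55⁻¹ ≡ 44 (mod 59) since 55·44 = 2420 ≡ 1, so λ ≡ 4.
  x = λ² - 12 - 8 = 16 - 20 ≡ 55; y = λ·(12 - 55) - 25 ≡ 39. → (55, 39)
4P: (55, 39) + (8, 9). λ = (9 - 39)/(8 - 55) ≡ 29/12 mod 59. 12⁻¹ ≡ 5 (mod 59), so λ ≡ 27.
  x = λ² - 55 - 8 = 729 - 63 ≡ 17; y = λ·(55 - 17) - 39 ≡ 43. → (17, 43)
5P: (17, 43) + (8, 9). λ = (9 - 43)/(8 - 17) ≡ 25/50 mod 59. 50⁻¹ ≡ 13 (mod 59), so λ ≡ 30.
  x = λ² - 17 - 8 = 900 - 25 ≡ 49; y = λ·(17 - 49) - 43 ≡ 0. → (49, 0)
6P: (49, 0) + (8, 9). λ = (9 - 0)/(8 - 49) ≡ 9/18 mod 59. 18⁻¹ ≡ 23 (mod 59), so λ ≡ 30.
  x = λ² - 49 - 8 = 900 - 57 ≡ 17; y = λ·(49 - 17) - 0 ≡ 16. → (17, 16)
7P: (17, 16) + (8, 9). λ = (9 - 16)/(8 - 17) ≡ 52/50 mod 59. 50⁻¹ ≡ 13 (mod 59) since 50·13 = 650 ≡ 1, so λ ≡ 27.
  x = λ² - 17 - 8 = 729 - 25 ≡ 55; y = λ·(17 - 55) - 16 ≡ 20. → (55, 20)
8P: (55, 20) + (8, 9). λ = (9 - 20)/(8 - 55) ≡ 48/12 mod 59. 12⁻¹ ≡ 5 (mod 59), so λ ≡ 4.
  x = λ² - 55 - 8 = 16 - 63 ≡ 12; y = λ·(55 - 12) - 20 ≡ 34. → (12, 34)
9P: (12, 34) + (8, 9). λ = (9 - 34)/(8 - 12) ≡ 34/55 mod 59. 55⁻¹ ≡ 44 (mod 59) since 55·44 = 2420 ≡ 1, so λ ≡ 21.
  x = λ² - 12 - 8 = 441 - 20 ≡ 8; y = λ·(12 - 8) - 34 ≡ 50. → (8, 50)
10P: (8, 50) + (8, 9): same x and y₁ ≡ -y₂, so the sum is ∞.
10P = ∞, so the order is 10.

10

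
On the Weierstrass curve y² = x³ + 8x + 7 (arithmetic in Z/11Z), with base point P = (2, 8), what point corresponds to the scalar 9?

Double-and-add on 9 = (1001)₂. Start with P = (2, 8) for the leading 1-bit.
double: tangent at (2, 8): λ = (3·2² + 8)/(2·8) ≡ 9/5. 5⁻¹ ≡ 9 (mod 11) since 5·9 = 45 ≡ 1, so λ ≡ 9·9 ≡ 4.
  x = λ² - 2 - 2 = 16 - 4 ≡ 1; y = λ·(2 - 1) - 8 ≡ 7. → (1, 7)
double: tangent at (1, 7): λ = (3·1² + 8)/(2·7) ≡ 0/3. 3⁻¹ ≡ 4 (mod 11), so λ ≡ 0·4 ≡ 0.
  x = λ² - 1 - 1 = 0 - 2 ≡ 9; y = λ·(1 - 9) - 7 ≡ 4. → (9, 4)
double: tangent at (9, 4): λ = (3·9² + 8)/(2·4) ≡ 9/8. 8⁻¹ ≡ 7 (mod 11), so λ ≡ 9·7 ≡ 8.
  x = λ² - 9 - 9 = 64 - 18 ≡ 2; y = λ·(9 - 2) - 4 ≡ 8. → (2, 8)
add P: tangent at (2, 8): λ = (3·2² + 8)/(2·8) ≡ 9/5. 5⁻¹ ≡ 9 (mod 11), so λ ≡ 9·9 ≡ 4.
  x = λ² - 2 - 2 = 16 - 4 ≡ 1; y = λ·(2 - 1) - 8 ≡ 7. → (1, 7)

(1, 7)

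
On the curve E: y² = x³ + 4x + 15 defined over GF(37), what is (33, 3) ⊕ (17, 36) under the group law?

(33, 3) + (17, 36). λ = (36 - 3)/(17 - 33) ≡ 33/21 mod 37. 21⁻¹ ≡ 30 (mod 37), so λ ≡ 28.
  x = λ² - 33 - 17 = 784 - 50 ≡ 31; y = λ·(33 - 31) - 3 ≡ 16. → (31, 16)

(31, 16)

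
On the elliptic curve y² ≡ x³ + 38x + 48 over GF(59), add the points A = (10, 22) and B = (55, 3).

(13, 54)

(10, 22) + (55, 3). λ = (3 - 22)/(55 - 10) ≡ 40/45 mod 59. 45⁻¹ ≡ 21 (mod 59) since 45·21 = 945 ≡ 1, so λ ≡ 14.
  x = λ² - 10 - 55 = 196 - 65 ≡ 13; y = λ·(10 - 13) - 22 ≡ 54. → (13, 54)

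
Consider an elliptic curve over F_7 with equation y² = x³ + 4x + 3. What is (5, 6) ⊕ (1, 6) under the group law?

(1, 1)

(5, 6) + (1, 6). λ = (6 - 6)/(1 - 5) ≡ 0/3 mod 7. 3⁻¹ ≡ 5 (mod 7) since 3·5 = 15 ≡ 1, so λ ≡ 0.
  x = λ² - 5 - 1 = 0 - 6 ≡ 1; y = λ·(5 - 1) - 6 ≡ 1. → (1, 1)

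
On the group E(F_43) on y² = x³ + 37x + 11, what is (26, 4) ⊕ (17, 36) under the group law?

(26, 4) + (17, 36). λ = (36 - 4)/(17 - 26) ≡ 32/34 mod 43. 34⁻¹ ≡ 19 (mod 43) since 34·19 = 646 ≡ 1, so λ ≡ 6.
  x = λ² - 26 - 17 = 36 - 43 ≡ 36; y = λ·(26 - 36) - 4 ≡ 22. → (36, 22)

(36, 22)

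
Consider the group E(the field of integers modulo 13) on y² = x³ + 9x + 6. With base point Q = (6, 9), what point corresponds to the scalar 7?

(12, 3)

Double-and-add on 7 = (111)₂. Start with Q = (6, 9) for the leading 1-bit.
double: tangent at (6, 9): λ = (3·6² + 9)/(2·9) ≡ 0/5. 5⁻¹ ≡ 8 (mod 13) since 5·8 = 40 ≡ 1, so λ ≡ 0·8 ≡ 0.
  x = λ² - 6 - 6 = 0 - 12 ≡ 1; y = λ·(6 - 1) - 9 ≡ 4. → (1, 4)
add Q: (1, 4) + (6, 9). λ = (9 - 4)/(6 - 1) ≡ 5/5 mod 13. 5⁻¹ ≡ 8 (mod 13) since 5·8 = 40 ≡ 1, so λ ≡ 1.
  x = λ² - 1 - 6 = 1 - 7 ≡ 7; y = λ·(1 - 7) - 4 ≡ 3. → (7, 3)
double: tangent at (7, 3): λ = (3·7² + 9)/(2·3) ≡ 0/6. 6⁻¹ ≡ 11 (mod 13) since 6·11 = 66 ≡ 1, so λ ≡ 0·11 ≡ 0.
  x = λ² - 7 - 7 = 0 - 14 ≡ 12; y = λ·(7 - 12) - 3 ≡ 10. → (12, 10)
add Q: (12, 10) + (6, 9). λ = (9 - 10)/(6 - 12) ≡ 12/7 mod 13. 7⁻¹ ≡ 2 (mod 13), so λ ≡ 11.
  x = λ² - 12 - 6 = 121 - 18 ≡ 12; y = λ·(12 - 12) - 10 ≡ 3. → (12, 3)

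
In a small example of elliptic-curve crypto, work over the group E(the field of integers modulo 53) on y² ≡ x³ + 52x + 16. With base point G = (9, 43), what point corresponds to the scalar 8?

(8, 19)

Repeated addition: build up to 8G.
2G: tangent at (9, 43): λ = (3·9² + 52)/(2·43) ≡ 30/33. 33⁻¹ ≡ 45 (mod 53) since 33·45 = 1485 ≡ 1, so λ ≡ 30·45 ≡ 25.
  x = λ² - 9 - 9 = 625 - 18 ≡ 24; y = λ·(9 - 24) - 43 ≡ 6. → (24, 6)
3G: (24, 6) + (9, 43). λ = (43 - 6)/(9 - 24) ≡ 37/38 mod 53. 38⁻¹ ≡ 7 (mod 53), so λ ≡ 47.
  x = λ² - 24 - 9 = 2209 - 33 ≡ 3; y = λ·(24 - 3) - 6 ≡ 27. → (3, 27)
4G: (3, 27) + (9, 43). λ = (43 - 27)/(9 - 3) ≡ 16/6 mod 53. 6⁻¹ ≡ 9 (mod 53) since 6·9 = 54 ≡ 1, so λ ≡ 38.
  x = λ² - 3 - 9 = 1444 - 12 ≡ 1; y = λ·(3 - 1) - 27 ≡ 49. → (1, 49)
5G: (1, 49) + (9, 43). λ = (43 - 49)/(9 - 1) ≡ 47/8 mod 53. 8⁻¹ ≡ 20 (mod 53), so λ ≡ 39.
  x = λ² - 1 - 9 = 1521 - 10 ≡ 27; y = λ·(1 - 27) - 49 ≡ 50. → (27, 50)
6G: (27, 50) + (9, 43). λ = (43 - 50)/(9 - 27) ≡ 46/35 mod 53. 35⁻¹ ≡ 50 (mod 53) since 35·50 = 1750 ≡ 1, so λ ≡ 21.
  x = λ² - 27 - 9 = 441 - 36 ≡ 34; y = λ·(27 - 34) - 50 ≡ 15. → (34, 15)
7G: (34, 15) + (9, 43). λ = (43 - 15)/(9 - 34) ≡ 28/28 mod 53. 28⁻¹ ≡ 36 (mod 53), so λ ≡ 1.
  x = λ² - 34 - 9 = 1 - 43 ≡ 11; y = λ·(34 - 11) - 15 ≡ 8. → (11, 8)
8G: (11, 8) + (9, 43). λ = (43 - 8)/(9 - 11) ≡ 35/51 mod 53. 51⁻¹ ≡ 26 (mod 53), so λ ≡ 9.
  x = λ² - 11 - 9 = 81 - 20 ≡ 8; y = λ·(11 - 8) - 8 ≡ 19. → (8, 19)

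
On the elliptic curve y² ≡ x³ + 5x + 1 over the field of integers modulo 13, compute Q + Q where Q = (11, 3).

(3, 11)

tangent at (11, 3): λ = (3·11² + 5)/(2·3) ≡ 4/6. 6⁻¹ ≡ 11 (mod 13), so λ ≡ 4·11 ≡ 5.
  x = λ² - 11 - 11 = 25 - 22 ≡ 3; y = λ·(11 - 3) - 3 ≡ 11. → (3, 11)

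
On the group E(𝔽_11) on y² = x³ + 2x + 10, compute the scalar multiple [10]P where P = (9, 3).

Double-and-add on 10 = (1010)₂. Start with P = (9, 3) for the leading 1-bit.
double: tangent at (9, 3): λ = (3·9² + 2)/(2·3) ≡ 3/6. 6⁻¹ ≡ 2 (mod 11), so λ ≡ 3·2 ≡ 6.
  x = λ² - 9 - 9 = 36 - 18 ≡ 7; y = λ·(9 - 7) - 3 ≡ 9. → (7, 9)
double: tangent at (7, 9): λ = (3·7² + 2)/(2·9) ≡ 6/7. 7⁻¹ ≡ 8 (mod 11), so λ ≡ 6·8 ≡ 4.
  x = λ² - 7 - 7 = 16 - 14 ≡ 2; y = λ·(7 - 2) - 9 ≡ 0. → (2, 0)
add P: (2, 0) + (9, 3). λ = (3 - 0)/(9 - 2) ≡ 3/7 mod 11. 7⁻¹ ≡ 8 (mod 11) since 7·8 = 56 ≡ 1, so λ ≡ 2.
  x = λ² - 2 - 9 = 4 - 11 ≡ 4; y = λ·(2 - 4) - 0 ≡ 7. → (4, 7)
double: tangent at (4, 7): λ = (3·4² + 2)/(2·7) ≡ 6/3. 3⁻¹ ≡ 4 (mod 11) since 3·4 = 12 ≡ 1, so λ ≡ 6·4 ≡ 2.
  x = λ² - 4 - 4 = 4 - 8 ≡ 7; y = λ·(4 - 7) - 7 ≡ 9. → (7, 9)

(7, 9)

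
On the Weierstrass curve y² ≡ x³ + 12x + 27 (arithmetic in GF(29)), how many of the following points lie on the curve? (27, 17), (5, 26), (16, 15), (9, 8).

(27, 17): 17² ≡ 28, rhs ≡ 24 → off.
(5, 26): 26² ≡ 9, rhs ≡ 9 → on.
(16, 15): 15² ≡ 22, rhs ≡ 23 → off.
(9, 8): 8² ≡ 6, rhs ≡ 23 → off.

1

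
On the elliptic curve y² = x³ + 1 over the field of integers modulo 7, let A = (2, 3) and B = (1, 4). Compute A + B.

(5, 0)

(2, 3) + (1, 4). λ = (4 - 3)/(1 - 2) ≡ 1/6 mod 7. 6⁻¹ ≡ 6 (mod 7) since 6·6 = 36 ≡ 1, so λ ≡ 6.
  x = λ² - 2 - 1 = 36 - 3 ≡ 5; y = λ·(2 - 5) - 3 ≡ 0. → (5, 0)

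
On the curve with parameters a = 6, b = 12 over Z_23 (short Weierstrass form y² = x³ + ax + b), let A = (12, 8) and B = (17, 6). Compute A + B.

(12, 8) + (17, 6). λ = (6 - 8)/(17 - 12) ≡ 21/5 mod 23. 5⁻¹ ≡ 14 (mod 23), so λ ≡ 18.
  x = λ² - 12 - 17 = 324 - 29 ≡ 19; y = λ·(12 - 19) - 8 ≡ 4. → (19, 4)

(19, 4)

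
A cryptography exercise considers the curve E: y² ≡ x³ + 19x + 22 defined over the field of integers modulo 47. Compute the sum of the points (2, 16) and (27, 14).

(25, 46)

(2, 16) + (27, 14). λ = (14 - 16)/(27 - 2) ≡ 45/25 mod 47. 25⁻¹ ≡ 32 (mod 47) since 25·32 = 800 ≡ 1, so λ ≡ 30.
  x = λ² - 2 - 27 = 900 - 29 ≡ 25; y = λ·(2 - 25) - 16 ≡ 46. → (25, 46)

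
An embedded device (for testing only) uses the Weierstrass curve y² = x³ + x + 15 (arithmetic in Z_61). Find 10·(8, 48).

Write P = (8, 48).
Double-and-add on 10 = (1010)₂. Start with P = (8, 48) for the leading 1-bit.
double: tangent at (8, 48): λ = (3·8² + 1)/(2·48) ≡ 10/35. 35⁻¹ ≡ 7 (mod 61), so λ ≡ 10·7 ≡ 9.
  x = λ² - 8 - 8 = 81 - 16 ≡ 4; y = λ·(8 - 4) - 48 ≡ 49. → (4, 49)
double: tangent at (4, 49): λ = (3·4² + 1)/(2·49) ≡ 49/37. 37⁻¹ ≡ 33 (mod 61) since 37·33 = 1221 ≡ 1, so λ ≡ 49·33 ≡ 31.
  x = λ² - 4 - 4 = 961 - 8 ≡ 38; y = λ·(4 - 38) - 49 ≡ 56. → (38, 56)
add P: (38, 56) + (8, 48). λ = (48 - 56)/(8 - 38) ≡ 53/31 mod 61. 31⁻¹ ≡ 2 (mod 61), so λ ≡ 45.
  x = λ² - 38 - 8 = 2025 - 46 ≡ 27; y = λ·(38 - 27) - 56 ≡ 12. → (27, 12)
double: tangent at (27, 12): λ = (3·27² + 1)/(2·12) ≡ 53/24. 24⁻¹ ≡ 28 (mod 61), so λ ≡ 53·28 ≡ 20.
  x = λ² - 27 - 27 = 400 - 54 ≡ 41; y = λ·(27 - 41) - 12 ≡ 13. → (41, 13)

(41, 13)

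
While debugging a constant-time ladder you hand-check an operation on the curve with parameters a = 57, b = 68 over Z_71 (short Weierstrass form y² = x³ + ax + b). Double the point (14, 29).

(68, 56)

tangent at (14, 29): λ = (3·14² + 57)/(2·29) ≡ 6/58. 58⁻¹ ≡ 60 (mod 71), so λ ≡ 6·60 ≡ 5.
  x = λ² - 14 - 14 = 25 - 28 ≡ 68; y = λ·(14 - 68) - 29 ≡ 56. → (68, 56)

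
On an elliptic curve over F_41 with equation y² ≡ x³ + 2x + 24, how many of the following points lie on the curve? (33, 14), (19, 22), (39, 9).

1

(33, 14): 14² ≡ 32, rhs ≡ 29 → off.
(19, 22): 22² ≡ 33, rhs ≡ 33 → on.
(39, 9): 9² ≡ 40, rhs ≡ 12 → off.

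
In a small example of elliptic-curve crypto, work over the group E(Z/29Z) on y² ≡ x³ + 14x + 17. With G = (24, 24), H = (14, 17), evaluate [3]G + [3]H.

First 3G:
Repeated addition: build up to 3G.
2G: tangent at (24, 24): λ = (3·24² + 14)/(2·24) ≡ 2/19. 19⁻¹ ≡ 26 (mod 29), so λ ≡ 2·26 ≡ 23.
  x = λ² - 24 - 24 = 529 - 48 ≡ 17; y = λ·(24 - 17) - 24 ≡ 21. → (17, 21)
3G: (17, 21) + (24, 24). λ = (24 - 21)/(24 - 17) ≡ 3/7 mod 29. 7⁻¹ ≡ 25 (mod 29) since 7·25 = 175 ≡ 1, so λ ≡ 17.
  x = λ² - 17 - 24 = 289 - 41 ≡ 16; y = λ·(17 - 16) - 21 ≡ 25. → (16, 25)
3G = (16, 25).
Next 3H:
Repeated addition: build up to 3H.
2H: tangent at (14, 17): λ = (3·14² + 14)/(2·17) ≡ 22/5. 5⁻¹ ≡ 6 (mod 29), so λ ≡ 22·6 ≡ 16.
  x = λ² - 14 - 14 = 256 - 28 ≡ 25; y = λ·(14 - 25) - 17 ≡ 10. → (25, 10)
3H: (25, 10) + (14, 17). λ = (17 - 10)/(14 - 25) ≡ 7/18 mod 29. 18⁻¹ ≡ 21 (mod 29), so λ ≡ 2.
  x = λ² - 25 - 14 = 4 - 39 ≡ 23; y = λ·(25 - 23) - 10 ≡ 23. → (23, 23)
3H = (23, 23).
Finally 3G + 3H:
(16, 25) + (23, 23). λ = (23 - 25)/(23 - 16) ≡ 27/7 mod 29. 7⁻¹ ≡ 25 (mod 29), so λ ≡ 8.
  x = λ² - 16 - 23 = 64 - 39 ≡ 25; y = λ·(16 - 25) - 25 ≡ 19. → (25, 19)

(25, 19)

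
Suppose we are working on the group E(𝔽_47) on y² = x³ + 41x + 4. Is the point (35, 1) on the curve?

y² = 1² ≡ 1; x³ + 41x + 4 = 44314 ≡ 40 (mod 47). 1 ≠ 40.

no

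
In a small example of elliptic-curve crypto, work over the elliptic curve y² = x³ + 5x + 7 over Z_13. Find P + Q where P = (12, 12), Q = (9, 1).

(4, 0)

(12, 12) + (9, 1). λ = (1 - 12)/(9 - 12) ≡ 2/10 mod 13. 10⁻¹ ≡ 4 (mod 13), so λ ≡ 8.
  x = λ² - 12 - 9 = 64 - 21 ≡ 4; y = λ·(12 - 4) - 12 ≡ 0. → (4, 0)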